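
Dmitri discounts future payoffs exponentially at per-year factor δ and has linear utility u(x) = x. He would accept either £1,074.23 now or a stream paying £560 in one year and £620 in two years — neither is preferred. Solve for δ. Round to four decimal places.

δ ≈ 0.9400

Equating present values: 1074.23 = 560δ + 620δ².
Rearranged: 620δ² + 560δ − 1074.23 = 0.
δ = (−560 + √(560² + 4·620·1074.23)) / (2·620) = (−560 + √2977690.40) / 1240 ≈ 0.9400.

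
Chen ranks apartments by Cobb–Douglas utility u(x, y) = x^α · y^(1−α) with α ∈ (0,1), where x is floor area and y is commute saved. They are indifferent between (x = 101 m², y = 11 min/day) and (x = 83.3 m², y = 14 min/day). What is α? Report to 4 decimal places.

The Cobb–Douglas utilities coincide, so 101^α·11^(1−α) = 83.3^α·14^(1−α).
(101/83.3)^α = (14/11)^(1−α); take logs: α·ln(101/83.3) = (1−α)·ln(14/11), i.e. α·0.1926720 = (1−α)·0.2411621.
With A = 0.1926720 and B = 0.2411621: α·A = (1−α)·B, so α = B/(A+B) = 0.2411621/0.4338341 ≈ 0.5559.

α ≈ 0.5559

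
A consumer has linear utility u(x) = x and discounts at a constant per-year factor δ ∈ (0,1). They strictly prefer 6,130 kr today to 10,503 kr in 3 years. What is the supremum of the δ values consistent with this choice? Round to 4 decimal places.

Under u(x) = x this choice says 6130 > δ^3·10503.
Hence δ^3 < 6130/10503 = 0.58364, and x ↦ x^(1/3) is increasing on (0,∞).
δ < 0.58364^(1/3) = 0.8357.

δ < 0.8357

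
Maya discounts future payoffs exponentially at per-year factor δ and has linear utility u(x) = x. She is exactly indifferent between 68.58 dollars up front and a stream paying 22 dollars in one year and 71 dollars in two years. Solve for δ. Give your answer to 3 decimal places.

Equating present values: 68.58 = 22δ + 71δ².
Rearranged: 71δ² + 22δ − 68.58 = 0.
The positive root is δ = [−22 + √(22² + 4·71·68.58)] / (2·71) = (−22 + 141.282)/142 ≈ 0.840.

δ ≈ 0.840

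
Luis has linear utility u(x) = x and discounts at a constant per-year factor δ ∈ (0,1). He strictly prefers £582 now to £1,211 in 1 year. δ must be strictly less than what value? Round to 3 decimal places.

δ < 0.481

Under u(x) = x this choice says 582 > δ·1211.
So δ < 582/1211 = 0.48059.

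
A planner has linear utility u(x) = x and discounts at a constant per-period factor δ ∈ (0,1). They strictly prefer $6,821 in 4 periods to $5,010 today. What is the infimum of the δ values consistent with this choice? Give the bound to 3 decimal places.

δ > 0.926

Comparing present values: 5010 < δ^4·6821.
Dividing by 6821: δ^4 > 0.73450. Both sides are positive, so the 4th root keeps the direction.
δ > 0.73450^(1/4) = 0.926.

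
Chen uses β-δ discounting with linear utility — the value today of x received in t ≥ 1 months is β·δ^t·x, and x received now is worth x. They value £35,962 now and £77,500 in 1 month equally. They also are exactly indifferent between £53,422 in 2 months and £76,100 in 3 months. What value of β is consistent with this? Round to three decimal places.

The second indifference involves only future payoffs, so β cancels: β·δ^2·53422 = β·δ^3·76100, giving δ = 53422/76100 = 0.70200.
The first indifference: 35962 = β·δ·77500, so β = 35962/(δ·77500) = 35962/(0.70200·77500) ≈ 0.661.

β ≈ 0.661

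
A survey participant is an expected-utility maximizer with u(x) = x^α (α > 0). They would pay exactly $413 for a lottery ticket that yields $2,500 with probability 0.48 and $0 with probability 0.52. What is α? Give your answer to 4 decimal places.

EU(lottery) = 0.48·2500^α + 0.52·0 = 0.48·2500^α.
Setting u(413) equal to that: 413^α = 0.48·2500^α ⇒ (413/2500)^α = 0.48.
Take logs: α = ln 0.48 / ln(413/2500) ≈ 0.407625.

α ≈ 0.4076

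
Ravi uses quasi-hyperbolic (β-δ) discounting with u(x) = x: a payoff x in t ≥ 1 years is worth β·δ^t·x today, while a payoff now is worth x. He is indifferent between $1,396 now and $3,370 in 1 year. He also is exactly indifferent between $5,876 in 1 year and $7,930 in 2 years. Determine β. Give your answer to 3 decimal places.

β ≈ 0.559

Both payoffs in the second observation are in the future, so β drops out: δ^1·5876 = δ^2·7930 ⇒ δ = 5876/7930 = 0.74098.
The first indifference: 1396 = β·δ·3370, so β = 1396/(δ·3370) = 1396/(0.74098·3370) ≈ 0.559.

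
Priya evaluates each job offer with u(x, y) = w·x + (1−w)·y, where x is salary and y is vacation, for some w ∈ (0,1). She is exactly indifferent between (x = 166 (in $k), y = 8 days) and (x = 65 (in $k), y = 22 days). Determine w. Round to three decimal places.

w = 0.122

Equating utilities: w·166 + (1−w)·8 = w·65 + (1−w)·22.
Collecting terms: w·101 = (1−w)·14.
So w/(1−w) = 14/101 = 0.1386, giving w = 14/(101+14) = 0.122.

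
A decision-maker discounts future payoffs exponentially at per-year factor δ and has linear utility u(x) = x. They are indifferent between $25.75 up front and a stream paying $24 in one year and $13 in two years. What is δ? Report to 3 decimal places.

δ ≈ 0.760

Present value of the stream is 24·δ + 13·δ². Indifference gives 24δ + 13δ² = 25.75.
So 13δ² + 24δ − 25.75 = 0.
By the quadratic formula (taking the positive root), δ = (−24 + √1915.00) / 26 ≈ 0.760.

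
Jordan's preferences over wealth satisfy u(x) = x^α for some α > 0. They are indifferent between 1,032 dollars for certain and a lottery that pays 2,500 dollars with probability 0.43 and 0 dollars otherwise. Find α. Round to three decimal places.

The lottery's expected utility is 0.43·u(2500) + 0.57·u(0) = 0.43·2500^α (since u(0) = 0 for α > 0).
Setting u(1032) equal to that: 1032^α = 0.43·2500^α ⇒ (1032/2500)^α = 0.43.
Taking logs: α·ln(1032/2500) = ln(0.43), so α = -0.843970 / -0.884792 ≈ 0.954.

α ≈ 0.954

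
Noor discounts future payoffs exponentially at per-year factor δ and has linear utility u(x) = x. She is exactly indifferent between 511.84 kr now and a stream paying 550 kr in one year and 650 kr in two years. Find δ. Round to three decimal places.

δ ≈ 0.560

Present value of the stream is 550·δ + 650·δ². Indifference gives 550δ + 650δ² = 511.84.
Rearranged: 650δ² + 550δ − 511.84 = 0.
By the quadratic formula (taking the positive root), δ = (−550 + √1633284.00) / 1300 ≈ 0.560.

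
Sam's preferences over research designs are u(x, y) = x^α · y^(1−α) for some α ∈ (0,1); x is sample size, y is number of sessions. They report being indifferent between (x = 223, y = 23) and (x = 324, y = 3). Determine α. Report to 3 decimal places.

Indifference: 223^α · 23^(1−α) = 324^α · 3^(1−α).
(223/324)^α = (3/23)^(1−α); take logs: α·ln(223/324) = (1−α)·ln(3/23), i.e. α·-0.373572 = (1−α)·-2.036882.
So α/(1−α) = (-2.036882)/(-0.373572) = 5.452448, and α = 5.452448/6.452448 ≈ 0.845.

α ≈ 0.845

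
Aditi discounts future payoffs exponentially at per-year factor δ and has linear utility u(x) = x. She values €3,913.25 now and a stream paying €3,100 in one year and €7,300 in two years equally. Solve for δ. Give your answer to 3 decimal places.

Equating present values: 3913.25 = 3100δ + 7300δ².
Rearranged: 7300δ² + 3100δ − 3913.25 = 0.
δ = (−3100 + √(3100² + 4·7300·3913.25)) / (2·7300) = (−3100 + √123876900.00) / 14600 ≈ 0.550.

δ ≈ 0.550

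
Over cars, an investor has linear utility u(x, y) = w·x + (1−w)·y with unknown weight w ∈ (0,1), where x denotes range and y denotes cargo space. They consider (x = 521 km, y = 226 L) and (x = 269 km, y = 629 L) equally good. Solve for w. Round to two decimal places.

Indifference: w·521 + (1−w)·226 = w·269 + (1−w)·629.
Collecting terms: w·252 = (1−w)·403.
So w/(1−w) = 403/252 = 1.5992, giving w = 403/(252+403) = 0.62.

w = 0.62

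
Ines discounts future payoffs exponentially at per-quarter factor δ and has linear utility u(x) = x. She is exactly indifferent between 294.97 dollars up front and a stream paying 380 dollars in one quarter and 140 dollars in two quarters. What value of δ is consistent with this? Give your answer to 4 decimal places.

δ ≈ 0.6300

Present value of the stream is 380·δ + 140·δ². Indifference gives 380δ + 140δ² = 294.97.
So 140δ² + 380δ − 294.97 = 0.
By the quadratic formula (taking the positive root), δ = (−380 + √309583.20) / 280 ≈ 0.6300.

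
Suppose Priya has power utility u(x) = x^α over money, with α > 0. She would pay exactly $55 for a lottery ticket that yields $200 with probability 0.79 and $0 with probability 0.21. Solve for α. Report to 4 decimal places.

α ≈ 0.1826

EU(lottery) = 0.79·200^α + 0.21·0 = 0.79·200^α.
Indifference: 55^α = 0.79·200^α, so (55/200)^α = 0.79.
Take logs: α = ln 0.79 / ln(55/200) ≈ 0.182591.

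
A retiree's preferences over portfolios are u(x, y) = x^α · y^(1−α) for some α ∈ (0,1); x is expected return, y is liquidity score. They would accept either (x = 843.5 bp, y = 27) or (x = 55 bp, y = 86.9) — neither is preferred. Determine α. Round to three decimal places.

Set the two utilities equal: 843.5^α·27^(1−α) = 55^α·86.9^(1−α).
(843.5/55)^α = (86.9/27)^(1−α); take logs: α·ln(843.5/55) = (1−α)·ln(86.9/27), i.e. α·2.730227 = (1−α)·1.168921.
With A = 2.730227 and B = 1.168921: α·A = (1−α)·B, so α = B/(A+B) = 1.168921/3.899148 ≈ 0.300.

α ≈ 0.300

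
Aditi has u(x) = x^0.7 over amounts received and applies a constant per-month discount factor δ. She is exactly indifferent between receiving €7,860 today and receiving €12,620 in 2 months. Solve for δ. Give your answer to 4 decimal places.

δ ≈ 0.8473

Indifference means u(7860) = δ^2 · u(12620), so δ^2 = u(7860)/u(12620).
Since u(x) = x^0.7, δ^2 = (7860/12620)^0.7 = 0.62282^0.7 = 0.71788.
So δ = 0.71788^(1/2) ≈ 0.8473.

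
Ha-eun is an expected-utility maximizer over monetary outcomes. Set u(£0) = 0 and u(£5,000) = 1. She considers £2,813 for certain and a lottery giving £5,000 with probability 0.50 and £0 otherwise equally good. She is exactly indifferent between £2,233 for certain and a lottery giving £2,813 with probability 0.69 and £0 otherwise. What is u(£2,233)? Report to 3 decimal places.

From the first indifference, u(£2,813) = 0.50·u(£5,000) + 0.50·u(£0) = 0.50·1 + 0.50·0 = 0.50.
The second indifference gives u(£2,233) = 0.69·u(£2,813) + 0.31·u(£0) = 0.69·0.50 + 0.31·0.00 = 0.3450.

0.345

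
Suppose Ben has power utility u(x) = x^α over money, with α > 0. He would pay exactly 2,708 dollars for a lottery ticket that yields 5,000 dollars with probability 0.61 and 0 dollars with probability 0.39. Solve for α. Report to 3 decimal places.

EU(lottery) = 0.61·5000^α + 0.39·0 = 0.61·5000^α.
Equating: 2708^α = 0.61·5000^α, i.e. 0.5416^α = 0.61.
Taking logs: α·ln(2708/5000) = ln(0.61), so α = -0.494296 / -0.613228 ≈ 0.806.

α ≈ 0.806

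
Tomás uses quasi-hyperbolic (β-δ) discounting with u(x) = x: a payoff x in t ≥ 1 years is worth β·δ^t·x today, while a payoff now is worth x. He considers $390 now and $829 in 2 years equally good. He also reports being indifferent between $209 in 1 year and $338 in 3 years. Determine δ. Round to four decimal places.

δ ≈ 0.7863

From the later pair, β·δ^1·209 = β·δ^3·338; dividing through, δ^2 = 209/338 = 0.61834, so δ = 0.78635.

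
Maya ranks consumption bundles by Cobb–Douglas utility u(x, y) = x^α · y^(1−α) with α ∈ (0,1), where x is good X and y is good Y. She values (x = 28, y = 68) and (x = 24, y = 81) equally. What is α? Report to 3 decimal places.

α ≈ 0.532

Indifference: 28^α · 68^(1−α) = 24^α · 81^(1−α).
Taking logs: α·ln 28 + (1−α)·ln 68 = α·ln 24 + (1−α)·ln 81, i.e. α·0.154151 = (1−α)·0.174941.
Thus α·(0.329092) = 0.174941, so α = 0.174941/0.329092 ≈ 0.532.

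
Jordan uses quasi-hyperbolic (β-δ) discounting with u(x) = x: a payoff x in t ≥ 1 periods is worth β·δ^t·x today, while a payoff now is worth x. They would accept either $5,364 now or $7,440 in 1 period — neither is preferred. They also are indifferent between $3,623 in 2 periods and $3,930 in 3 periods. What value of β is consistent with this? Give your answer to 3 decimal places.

From the later pair, β·δ^2·3623 = β·δ^3·3930; dividing through, δ = 3623/3930 = 0.92188.
The first indifference: 5364 = β·δ·7440, so β = 5364/(δ·7440) = 5364/(0.92188·7440) ≈ 0.782.

β ≈ 0.782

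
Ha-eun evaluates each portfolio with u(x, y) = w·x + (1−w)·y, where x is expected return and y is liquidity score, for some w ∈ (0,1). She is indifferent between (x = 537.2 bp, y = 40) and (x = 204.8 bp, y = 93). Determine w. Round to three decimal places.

Equating utilities: w·537.2 + (1−w)·40 = w·204.8 + (1−w)·93.
Rearranging, 332.4·w − 53·(1−w) = 0.
So w/(1−w) = 53/332.4 = 0.1594, giving w = 53/(332.4+53) = 0.138.

w = 0.138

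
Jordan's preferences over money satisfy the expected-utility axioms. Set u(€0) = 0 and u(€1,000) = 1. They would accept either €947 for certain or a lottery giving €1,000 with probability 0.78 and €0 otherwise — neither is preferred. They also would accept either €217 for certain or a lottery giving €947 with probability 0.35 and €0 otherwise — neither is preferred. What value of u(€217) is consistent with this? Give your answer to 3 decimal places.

0.273

From the first indifference, u(€947) = 0.78·u(€1,000) + 0.22·u(€0) = 0.78·1 + 0.22·0 = 0.78.
The second indifference gives u(€217) = 0.35·u(€947) + 0.65·u(€0) = 0.35·0.78 + 0.65·0.00 = 0.2730.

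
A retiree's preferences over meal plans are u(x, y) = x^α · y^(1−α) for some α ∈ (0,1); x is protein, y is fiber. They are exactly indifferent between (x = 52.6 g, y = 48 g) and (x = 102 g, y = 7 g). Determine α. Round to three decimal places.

α ≈ 0.744

The Cobb–Douglas utilities coincide, so 52.6^α·48^(1−α) = 102^α·7^(1−α).
Taking logs: α·ln 52.6 + (1−α)·ln 48 = α·ln 102 + (1−α)·ln 7, i.e. α·-0.662257 = (1−α)·-1.925291.
With A = -0.662257 and B = -1.925291: α·A = (1−α)·B, so α = B/(A+B) = -1.925291/-2.587548 ≈ 0.744.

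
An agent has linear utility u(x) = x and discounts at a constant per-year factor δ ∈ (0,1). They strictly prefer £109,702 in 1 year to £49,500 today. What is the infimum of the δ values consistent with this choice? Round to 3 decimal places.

δ > 0.451

The preference means 49500 < δ·109702.
Dividing through by 109702 gives δ > 0.45122.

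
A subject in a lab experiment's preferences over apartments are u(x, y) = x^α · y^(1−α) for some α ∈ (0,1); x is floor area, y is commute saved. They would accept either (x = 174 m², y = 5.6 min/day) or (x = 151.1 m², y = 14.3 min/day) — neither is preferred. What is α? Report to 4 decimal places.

α ≈ 0.8692

Set the two utilities equal: 174^α·5.6^(1−α) = 151.1^α·14.3^(1−α).
Taking logs: α·ln 174 + (1−α)·ln 5.6 = α·ln 151.1 + (1−α)·ln 14.3, i.e. α·0.1411134 = (1−α)·0.9374929.
Thus α·(1.0786063) = 0.9374929, so α = 0.9374929/1.0786063 ≈ 0.8692.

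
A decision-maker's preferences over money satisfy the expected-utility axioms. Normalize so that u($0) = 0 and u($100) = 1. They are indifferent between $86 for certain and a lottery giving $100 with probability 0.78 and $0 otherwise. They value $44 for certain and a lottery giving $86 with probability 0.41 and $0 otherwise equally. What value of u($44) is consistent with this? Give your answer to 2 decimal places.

The first gamble pins u($86): it must equal 0.78·1 + 0.22·0 = 0.78.
Then u($44) = 0.41·u($86) + 0.59·u($0) = 0.41·0.78 + 0.59·0.00 = 0.3198.

0.32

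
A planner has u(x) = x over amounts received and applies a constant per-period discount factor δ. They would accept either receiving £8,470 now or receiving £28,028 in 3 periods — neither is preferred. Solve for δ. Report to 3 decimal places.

δ ≈ 0.671

The payoff in 3 periods is discounted by δ^3, so u(8470) = δ^3·u(28028) and δ^3 = u(8470)/u(28028).
With u(x) = x: δ^3 = 8470/28028 = 0.30220.
Hence δ = (0.30220)^(1/3) = 0.67106.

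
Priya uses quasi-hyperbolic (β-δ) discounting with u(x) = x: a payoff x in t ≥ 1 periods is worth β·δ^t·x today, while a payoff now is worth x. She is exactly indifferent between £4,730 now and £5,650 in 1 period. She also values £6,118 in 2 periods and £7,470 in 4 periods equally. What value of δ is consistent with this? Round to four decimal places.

The second indifference involves only future payoffs, so β cancels: β·δ^2·6118 = β·δ^4·7470, giving δ^2 = 6118/7470 = 0.81901, so δ = 0.90499.

δ ≈ 0.9050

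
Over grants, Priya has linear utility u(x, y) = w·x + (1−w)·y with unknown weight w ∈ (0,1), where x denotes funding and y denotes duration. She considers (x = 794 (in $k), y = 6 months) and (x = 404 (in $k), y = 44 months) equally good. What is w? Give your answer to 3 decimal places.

u(794,6) = u(404,44) means w·794 + (1−w)·6 = w·404 + (1−w)·44.
w·(794−404) = (1−w)·(44−6), i.e. w·390 = (1−w)·38.
Hence w = 38/(390+38) = 38/428 = 0.089.

w = 0.089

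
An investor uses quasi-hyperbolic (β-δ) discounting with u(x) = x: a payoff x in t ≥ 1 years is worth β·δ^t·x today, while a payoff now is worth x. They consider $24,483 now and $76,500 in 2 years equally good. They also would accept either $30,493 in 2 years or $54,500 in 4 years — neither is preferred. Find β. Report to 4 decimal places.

The second indifference involves only future payoffs, so β cancels: β·δ^2·30493 = β·δ^4·54500, giving δ^2 = 30493/54500 = 0.55950, so δ = 0.74800.
Now use the now-vs-future pair: 24483 = β·δ^2·76500 gives β = 24483/(0.55950·76500) ≈ 0.5720.

β ≈ 0.5720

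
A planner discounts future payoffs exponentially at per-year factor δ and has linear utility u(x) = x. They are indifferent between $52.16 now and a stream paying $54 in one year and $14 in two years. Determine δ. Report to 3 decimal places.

δ ≈ 0.800

Present value of the stream is 54·δ + 14·δ². Indifference gives 54δ + 14δ² = 52.16.
So 14δ² + 54δ − 52.16 = 0.
δ = (−54 + √(54² + 4·14·52.16)) / (2·14) = (−54 + √5836.96) / 28 ≈ 0.800.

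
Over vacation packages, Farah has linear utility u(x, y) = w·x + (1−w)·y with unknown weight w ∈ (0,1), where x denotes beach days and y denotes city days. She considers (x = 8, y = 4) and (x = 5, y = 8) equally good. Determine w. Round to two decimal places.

w = 0.57

u(8,4) = u(5,8) means w·8 + (1−w)·4 = w·5 + (1−w)·8.
Rearranging, 3·w − 4·(1−w) = 0.
Hence w = 4/(3+4) = 4/7 = 0.57.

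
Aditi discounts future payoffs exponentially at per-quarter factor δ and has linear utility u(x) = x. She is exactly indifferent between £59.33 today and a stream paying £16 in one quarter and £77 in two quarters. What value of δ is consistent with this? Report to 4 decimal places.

δ ≈ 0.7800

Present value of the stream is 16·δ + 77·δ². Indifference gives 16δ + 77δ² = 59.33.
Rearranged: 77δ² + 16δ − 59.33 = 0.
δ = (−16 + √(16² + 4·77·59.33)) / (2·77) = (−16 + √18529.64) / 154 ≈ 0.7800.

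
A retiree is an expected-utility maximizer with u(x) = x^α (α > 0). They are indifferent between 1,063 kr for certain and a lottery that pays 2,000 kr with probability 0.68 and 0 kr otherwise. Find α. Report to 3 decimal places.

α ≈ 0.610

EU(lottery) = 0.68·2000^α + 0.32·0 = 0.68·2000^α.
Indifference: 1063^α = 0.68·2000^α, so (1063/2000)^α = 0.68.
Taking logs: α·ln(1063/2000) = ln(0.68), so α = -0.385662 / -0.632052 ≈ 0.610.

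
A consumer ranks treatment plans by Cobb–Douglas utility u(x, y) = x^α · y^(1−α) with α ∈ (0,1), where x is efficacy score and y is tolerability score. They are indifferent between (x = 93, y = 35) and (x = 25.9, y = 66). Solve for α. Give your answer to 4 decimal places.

α ≈ 0.3316

Indifference: 93^α · 35^(1−α) = 25.9^α · 66^(1−α).
Rearrange to (93/25.9)^α = (66/35)^(1−α) and take logs: α·1.2783565 = (1−α)·0.6343067.
So α/(1−α) = (0.6343067)/(1.2783565) = 0.4961892, and α = 0.4961892/1.4961892 ≈ 0.3316.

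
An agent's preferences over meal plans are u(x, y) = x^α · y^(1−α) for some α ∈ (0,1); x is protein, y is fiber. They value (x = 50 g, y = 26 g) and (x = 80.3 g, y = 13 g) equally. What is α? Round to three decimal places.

The Cobb–Douglas utilities coincide, so 50^α·26^(1−α) = 80.3^α·13^(1−α).
(50/80.3)^α = (13/26)^(1−α); take logs: α·ln(50/80.3) = (1−α)·ln(13/26), i.e. α·-0.473747 = (1−α)·-0.693147.
Thus α·(-1.166894) = -0.693147, so α = -0.693147/-1.166894 ≈ 0.594.

α ≈ 0.594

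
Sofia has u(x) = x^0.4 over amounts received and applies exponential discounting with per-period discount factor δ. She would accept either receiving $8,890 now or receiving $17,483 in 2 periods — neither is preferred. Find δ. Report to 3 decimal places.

δ ≈ 0.873

Equating discounted utilities: u(8890) = δ^2·u(17483) ⇒ δ^2 = u(8890)/u(17483).
With u(x) = x^0.4: δ^2 = 8890^0.4/17483^0.4 = (8890/17483)^0.4 = 0.76298.
Hence δ = (0.76298)^(1/2) = 0.87349.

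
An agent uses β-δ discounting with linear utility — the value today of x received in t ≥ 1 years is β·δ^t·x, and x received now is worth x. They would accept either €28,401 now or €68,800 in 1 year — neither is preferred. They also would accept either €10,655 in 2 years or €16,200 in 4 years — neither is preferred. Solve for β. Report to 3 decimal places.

The second indifference involves only future payoffs, so β cancels: β·δ^2·10655 = β·δ^4·16200, giving δ^2 = 10655/16200 = 0.65772, so δ = 0.81100.
The first indifference: 28401 = β·δ·68800, so β = 28401/(δ·68800) = 28401/(0.81100·68800) ≈ 0.509.

β ≈ 0.509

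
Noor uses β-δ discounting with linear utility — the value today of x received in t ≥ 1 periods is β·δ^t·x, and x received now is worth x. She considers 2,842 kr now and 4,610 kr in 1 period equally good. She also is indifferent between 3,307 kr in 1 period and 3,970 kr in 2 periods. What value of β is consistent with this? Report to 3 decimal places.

From the later pair, β·δ^1·3307 = β·δ^2·3970; dividing through, δ = 3307/3970 = 0.83300.
The first indifference: 2842 = β·δ·4610, so β = 2842/(δ·4610) = 2842/(0.83300·4610) ≈ 0.740.

β ≈ 0.740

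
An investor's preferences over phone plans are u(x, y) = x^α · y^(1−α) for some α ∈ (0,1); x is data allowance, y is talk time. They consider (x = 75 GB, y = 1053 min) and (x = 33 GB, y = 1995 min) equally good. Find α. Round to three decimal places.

α ≈ 0.438

The Cobb–Douglas utilities coincide, so 75^α·1053^(1−α) = 33^α·1995^(1−α).
Taking logs: α·ln 75 + (1−α)·ln 1053 = α·ln 33 + (1−α)·ln 1995, i.e. α·0.820981 = (1−α)·0.639001.
Thus α·(1.459982) = 0.639001, so α = 0.639001/1.459982 ≈ 0.438.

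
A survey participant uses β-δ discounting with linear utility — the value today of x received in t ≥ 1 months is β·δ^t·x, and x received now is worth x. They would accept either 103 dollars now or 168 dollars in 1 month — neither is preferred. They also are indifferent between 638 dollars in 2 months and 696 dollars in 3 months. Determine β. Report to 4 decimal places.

From the later pair, β·δ^2·638 = β·δ^3·696; dividing through, δ = 638/696 = 0.91667.
Substituting δ into 103 = β·δ·168: β = 103/(154.000) ≈ 0.6688.

β ≈ 0.6688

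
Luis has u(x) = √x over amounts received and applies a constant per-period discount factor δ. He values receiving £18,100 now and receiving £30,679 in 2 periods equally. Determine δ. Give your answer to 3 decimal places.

δ ≈ 0.876

Equating discounted utilities: u(18100) = δ^2·u(30679) ⇒ δ^2 = u(18100)/u(30679).
Since u(x) = √x, δ^2 = √(18100/30679) = 0.76810.
So δ = 0.76810^(1/2) ≈ 0.876.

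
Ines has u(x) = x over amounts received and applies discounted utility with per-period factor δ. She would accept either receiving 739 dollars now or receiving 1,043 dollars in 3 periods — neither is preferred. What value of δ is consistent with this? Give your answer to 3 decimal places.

The payoff in 3 periods is discounted by δ^3, so u(739) = δ^3·u(1043) and δ^3 = u(739)/u(1043).
With u(x) = x: δ^3 = 739/1043 = 0.70853.
Taking the cube root: δ = 0.70853^(1/3) ≈ 0.891.

δ ≈ 0.891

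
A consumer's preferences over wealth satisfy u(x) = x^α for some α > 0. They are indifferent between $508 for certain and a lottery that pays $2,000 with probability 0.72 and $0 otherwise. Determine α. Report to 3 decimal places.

Since u(0) = 0, the lottery's EU is 0.72·2000^α.
Indifference: 508^α = 0.72·2000^α, so (508/2000)^α = 0.72.
Taking logs: α·ln(508/2000) = ln(0.72), so α = -0.328504 / -1.370421 ≈ 0.240.

α ≈ 0.240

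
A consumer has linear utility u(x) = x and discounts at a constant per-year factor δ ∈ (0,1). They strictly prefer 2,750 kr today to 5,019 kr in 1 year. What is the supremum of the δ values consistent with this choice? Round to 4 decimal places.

δ < 0.5479

Comparing present values: 2750 > δ·5019.
Dividing through by 5019 gives δ < 0.54792.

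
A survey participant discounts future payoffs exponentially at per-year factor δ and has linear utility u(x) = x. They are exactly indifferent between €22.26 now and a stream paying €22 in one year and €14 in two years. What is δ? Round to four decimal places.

The stream is worth 22δ + 14δ² today, so 22δ + 14δ² = 22.26.
That is, 14δ² + 22δ − 22.26 = 0, a quadratic in δ.
δ = (−22 + √(22² + 4·14·22.26)) / (2·14) = (−22 + √1730.56) / 28 ≈ 0.7000.

δ ≈ 0.7000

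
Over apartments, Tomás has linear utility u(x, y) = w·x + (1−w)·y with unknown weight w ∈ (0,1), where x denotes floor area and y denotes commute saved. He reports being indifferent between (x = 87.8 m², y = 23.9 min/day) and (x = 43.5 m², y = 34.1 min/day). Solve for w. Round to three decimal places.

w = 0.187

Equating utilities: w·87.8 + (1−w)·23.9 = w·43.5 + (1−w)·34.1.
Rearranging, 44.3·w − 10.2·(1−w) = 0.
Hence w = 10.2/(44.3+10.2) = 10.2/54.5 = 0.187.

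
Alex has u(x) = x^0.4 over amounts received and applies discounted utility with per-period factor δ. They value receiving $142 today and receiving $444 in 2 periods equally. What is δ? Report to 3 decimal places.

δ ≈ 0.796

The payoff in 2 periods is discounted by δ^2, so u(142) = δ^2·u(444) and δ^2 = u(142)/u(444).
Since u(x) = x^0.4, δ^2 = (142/444)^0.4 = 0.31982^0.4 = 0.63381.
Hence δ = (0.63381)^(1/2) = 0.79612.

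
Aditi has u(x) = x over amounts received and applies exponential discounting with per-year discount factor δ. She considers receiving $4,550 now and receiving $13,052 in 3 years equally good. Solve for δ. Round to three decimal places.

δ ≈ 0.704

Equating discounted utilities: u(4550) = δ^3·u(13052) ⇒ δ^3 = u(4550)/u(13052).
With u(x) = x: δ^3 = 4550/13052 = 0.34861.
So δ = 0.34861^(1/3) ≈ 0.704.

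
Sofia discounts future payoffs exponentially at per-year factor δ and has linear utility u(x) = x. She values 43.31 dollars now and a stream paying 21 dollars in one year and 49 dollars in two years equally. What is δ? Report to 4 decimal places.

Equating present values: 43.31 = 21δ + 49δ².
That is, 49δ² + 21δ − 43.31 = 0, a quadratic in δ.
By the quadratic formula (taking the positive root), δ = (−21 + √8929.76) / 98 ≈ 0.7500.

δ ≈ 0.7500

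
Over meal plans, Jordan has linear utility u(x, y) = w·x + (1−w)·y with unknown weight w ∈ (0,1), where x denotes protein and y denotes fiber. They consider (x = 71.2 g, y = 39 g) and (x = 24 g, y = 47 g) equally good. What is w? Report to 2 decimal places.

w = 0.14

Indifference: w·71.2 + (1−w)·39 = w·24 + (1−w)·47.
Collecting terms: w·47.2 = (1−w)·8.
So w/(1−w) = 8/47.2 = 0.1695, giving w = 8/(47.2+8) = 0.14.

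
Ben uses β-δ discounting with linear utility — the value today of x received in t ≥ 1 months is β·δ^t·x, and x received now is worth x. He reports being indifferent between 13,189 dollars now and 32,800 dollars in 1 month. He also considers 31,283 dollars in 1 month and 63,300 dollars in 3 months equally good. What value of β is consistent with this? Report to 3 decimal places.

The second indifference involves only future payoffs, so β cancels: β·δ^1·31283 = β·δ^3·63300, giving δ^2 = 31283/63300 = 0.49420, so δ = 0.70300.
Substituting δ into 13189 = β·δ·32800: β = 13189/(23058.242) ≈ 0.572.

β ≈ 0.572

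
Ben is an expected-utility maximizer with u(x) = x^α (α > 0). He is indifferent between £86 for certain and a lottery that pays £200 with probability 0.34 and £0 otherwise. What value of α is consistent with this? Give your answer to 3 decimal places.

α ≈ 1.278

EU(lottery) = 0.34·200^α + 0.66·0 = 0.34·200^α.
Setting u(86) equal to that: 86^α = 0.34·200^α ⇒ (86/200)^α = 0.34.
Take logs: α = ln 0.34 / ln(86/200) ≈ 1.27826.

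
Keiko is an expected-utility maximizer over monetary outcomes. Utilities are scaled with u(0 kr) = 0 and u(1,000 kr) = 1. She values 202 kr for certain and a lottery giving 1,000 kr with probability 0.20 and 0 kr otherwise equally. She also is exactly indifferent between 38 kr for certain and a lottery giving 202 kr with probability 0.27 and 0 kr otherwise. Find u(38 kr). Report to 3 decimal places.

The first gamble pins u(202 kr): it must equal 0.20·1 + 0.80·0 = 0.20.
The second indifference gives u(38 kr) = 0.27·u(202 kr) + 0.73·u(0 kr) = 0.27·0.20 + 0.73·0.00 = 0.0540.

0.054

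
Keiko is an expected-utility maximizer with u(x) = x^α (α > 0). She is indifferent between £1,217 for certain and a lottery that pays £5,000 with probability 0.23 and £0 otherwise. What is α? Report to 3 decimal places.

Since u(0) = 0, the lottery's EU is 0.23·5000^α.
Indifference: 1217^α = 0.23·5000^α, so (1217/5000)^α = 0.23.
Taking logs: α·ln(1217/5000) = ln(0.23), so α = -1.469676 / -1.413049 ≈ 1.040.

α ≈ 1.040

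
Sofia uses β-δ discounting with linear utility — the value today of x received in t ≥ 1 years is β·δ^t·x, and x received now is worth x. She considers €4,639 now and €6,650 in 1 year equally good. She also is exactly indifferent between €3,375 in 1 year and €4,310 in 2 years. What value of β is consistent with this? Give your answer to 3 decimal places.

β ≈ 0.891

Both payoffs in the second observation are in the future, so β drops out: δ^1·3375 = δ^2·4310 ⇒ δ = 3375/4310 = 0.78306.
Now use the now-vs-future pair: 4639 = β·δ·6650 gives β = 4639/(0.78306·6650) ≈ 0.891.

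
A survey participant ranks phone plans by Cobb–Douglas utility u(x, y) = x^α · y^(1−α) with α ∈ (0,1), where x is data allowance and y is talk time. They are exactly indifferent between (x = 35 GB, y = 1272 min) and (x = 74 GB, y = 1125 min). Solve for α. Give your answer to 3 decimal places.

Set the two utilities equal: 35^α·1272^(1−α) = 74^α·1125^(1−α).
Taking logs: α·ln 35 + (1−α)·ln 1272 = α·ln 74 + (1−α)·ln 1125, i.e. α·-0.748717 = (1−α)·-0.122807.
So α/(1−α) = (-0.122807)/(-0.748717) = 0.164023, and α = 0.164023/1.164023 ≈ 0.141.

α ≈ 0.141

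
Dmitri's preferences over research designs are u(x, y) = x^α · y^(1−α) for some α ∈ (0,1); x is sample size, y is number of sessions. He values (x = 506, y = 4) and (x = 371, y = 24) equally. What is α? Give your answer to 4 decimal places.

α ≈ 0.8524

Indifference: 506^α · 4^(1−α) = 371^α · 24^(1−α).
Rearrange to (506/371)^α = (24/4)^(1−α) and take logs: α·0.3103346 = (1−α)·1.7917595.
So α/(1−α) = (1.7917595)/(0.3103346) = 5.7736376, and α = 5.7736376/6.7736376 ≈ 0.8524.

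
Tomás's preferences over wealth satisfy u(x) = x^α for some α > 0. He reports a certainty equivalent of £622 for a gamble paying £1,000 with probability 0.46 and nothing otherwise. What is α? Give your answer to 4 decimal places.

EU(lottery) = 0.46·1000^α + 0.54·0 = 0.46·1000^α.
Setting u(622) equal to that: 622^α = 0.46·1000^α ⇒ (622/1000)^α = 0.46.
Take logs: α = ln 0.46 / ln(622/1000) ≈ 1.635434.

α ≈ 1.6354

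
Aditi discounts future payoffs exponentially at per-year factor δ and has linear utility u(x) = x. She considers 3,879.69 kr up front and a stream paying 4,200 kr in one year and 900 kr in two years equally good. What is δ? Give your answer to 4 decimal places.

δ ≈ 0.7900

Equating present values: 3879.69 = 4200δ + 900δ².
So 900δ² + 4200δ − 3879.69 = 0.
The positive root is δ = [−4200 + √(4200² + 4·900·3879.69)] / (2·900) = (−4200 + 5622.000)/1800 ≈ 0.7900.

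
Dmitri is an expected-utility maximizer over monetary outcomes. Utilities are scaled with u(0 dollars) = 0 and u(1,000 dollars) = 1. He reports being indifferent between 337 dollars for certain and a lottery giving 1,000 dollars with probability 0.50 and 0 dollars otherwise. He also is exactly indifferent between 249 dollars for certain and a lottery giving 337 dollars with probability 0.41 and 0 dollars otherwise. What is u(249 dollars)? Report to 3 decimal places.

0.205

From the first indifference, u(337 dollars) = 0.50·u(1,000 dollars) + 0.50·u(0 dollars) = 0.50·1 + 0.50·0 = 0.50.
Chaining: u(249 dollars) = 0.41·0.50 + 0.59·0.00 = 0.2050.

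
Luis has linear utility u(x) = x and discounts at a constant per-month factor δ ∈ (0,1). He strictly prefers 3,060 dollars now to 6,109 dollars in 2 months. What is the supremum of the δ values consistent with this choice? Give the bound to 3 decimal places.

Comparing present values: 3060 > δ^2·6109.
Hence δ^2 < 3060/6109 = 0.50090, and x ↦ x^(1/2) is increasing on (0,∞).
δ < 0.50090^(1/2) = 0.708.

δ < 0.708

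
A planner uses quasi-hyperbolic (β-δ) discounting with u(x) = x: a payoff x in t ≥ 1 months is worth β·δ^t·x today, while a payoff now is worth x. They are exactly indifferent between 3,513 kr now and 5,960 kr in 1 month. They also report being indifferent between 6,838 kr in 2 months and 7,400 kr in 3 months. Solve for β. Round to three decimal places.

The second indifference involves only future payoffs, so β cancels: β·δ^2·6838 = β·δ^3·7400, giving δ = 6838/7400 = 0.92405.
Now use the now-vs-future pair: 3513 = β·δ·5960 gives β = 3513/(0.92405·5960) ≈ 0.638.

β ≈ 0.638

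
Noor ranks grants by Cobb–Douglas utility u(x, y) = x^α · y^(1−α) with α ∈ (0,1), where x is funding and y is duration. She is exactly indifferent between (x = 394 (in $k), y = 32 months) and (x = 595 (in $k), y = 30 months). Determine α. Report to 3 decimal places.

The Cobb–Douglas utilities coincide, so 394^α·32^(1−α) = 595^α·30^(1−α).
(394/595)^α = (30/32)^(1−α); take logs: α·ln(394/595) = (1−α)·ln(30/32), i.e. α·-0.412210 = (1−α)·-0.064539.
So α/(1−α) = (-0.064539)/(-0.412210) = 0.156568, and α = 0.156568/1.156568 ≈ 0.135.

α ≈ 0.135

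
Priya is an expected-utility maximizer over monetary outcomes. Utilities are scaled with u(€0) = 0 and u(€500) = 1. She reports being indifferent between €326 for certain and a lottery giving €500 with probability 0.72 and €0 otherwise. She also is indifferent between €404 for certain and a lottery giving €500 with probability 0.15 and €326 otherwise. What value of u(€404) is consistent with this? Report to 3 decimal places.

First, u(€326) = 0.72·u(€500) + 0.28·u(€0) = 0.72.
Chaining: u(€404) = 0.15·1.00 + 0.85·0.72 = 0.7620.

0.762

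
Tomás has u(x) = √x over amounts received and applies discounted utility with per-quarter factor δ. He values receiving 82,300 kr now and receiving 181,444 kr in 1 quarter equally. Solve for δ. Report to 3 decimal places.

δ ≈ 0.673

The payoff in 1 quarter is discounted by δ, so u(82300) = δ·u(181444) and δ = u(82300)/u(181444).
With u(x) = √x: δ = √82300/√181444 = √(82300/181444) = 0.67349.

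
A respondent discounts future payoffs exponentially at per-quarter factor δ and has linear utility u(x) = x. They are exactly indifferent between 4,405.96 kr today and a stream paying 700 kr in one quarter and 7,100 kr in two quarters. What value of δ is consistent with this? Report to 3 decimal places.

δ ≈ 0.740

The stream is worth 700δ + 7100δ² today, so 700δ + 7100δ² = 4405.96.
That is, 7100δ² + 700δ − 4405.96 = 0, a quadratic in δ.
The positive root is δ = [−700 + √(700² + 4·7100·4405.96)] / (2·7100) = (−700 + 11208.000)/14200 ≈ 0.740.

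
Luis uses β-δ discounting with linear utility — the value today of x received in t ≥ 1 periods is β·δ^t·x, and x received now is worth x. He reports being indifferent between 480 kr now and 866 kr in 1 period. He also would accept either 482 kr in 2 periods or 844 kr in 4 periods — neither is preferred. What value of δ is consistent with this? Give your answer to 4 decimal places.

Both payoffs in the second observation are in the future, so β drops out: δ^2·482 = δ^4·844 ⇒ δ^2 = 482/844 = 0.57109, so δ = 0.75571.

δ ≈ 0.7557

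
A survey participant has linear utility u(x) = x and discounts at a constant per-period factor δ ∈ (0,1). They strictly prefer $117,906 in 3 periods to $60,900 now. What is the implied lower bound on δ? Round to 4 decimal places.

δ > 0.8023

The preference means 60900 < δ^3·117906.
Hence δ^3 > 60900/117906 = 0.51651, and x ↦ x^(1/3) is increasing on (0,∞).
δ > 0.51651^(1/3) = 0.8023.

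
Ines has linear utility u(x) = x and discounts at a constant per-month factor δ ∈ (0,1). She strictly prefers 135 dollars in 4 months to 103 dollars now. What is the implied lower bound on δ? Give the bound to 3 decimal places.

Under u(x) = x this choice says 103 < δ^4·135.
Dividing by 135: δ^4 > 0.76296. Both sides are positive, so the 4th root keeps the direction.
δ > 0.76296^(1/4) = 0.935.

δ > 0.935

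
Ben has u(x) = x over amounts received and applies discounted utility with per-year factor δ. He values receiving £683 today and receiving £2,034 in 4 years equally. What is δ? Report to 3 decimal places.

Indifference means u(683) = δ^4 · u(2034), so δ^4 = u(683)/u(2034).
With u(x) = x: δ^4 = 683/2034 = 0.33579.
So δ = 0.33579^(1/4) ≈ 0.761.

δ ≈ 0.761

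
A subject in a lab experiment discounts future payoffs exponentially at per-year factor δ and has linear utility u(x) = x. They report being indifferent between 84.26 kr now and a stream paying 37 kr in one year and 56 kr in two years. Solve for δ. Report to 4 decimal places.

Present value of the stream is 37·δ + 56·δ². Indifference gives 37δ + 56δ² = 84.26.
So 56δ² + 37δ − 84.26 = 0.
By the quadratic formula (taking the positive root), δ = (−37 + √20243.24) / 112 ≈ 0.9400.

δ ≈ 0.9400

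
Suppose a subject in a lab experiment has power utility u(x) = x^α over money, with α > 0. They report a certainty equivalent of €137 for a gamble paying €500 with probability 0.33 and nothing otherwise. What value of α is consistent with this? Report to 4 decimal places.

α ≈ 0.8564

EU(lottery) = 0.33·500^α + 0.67·0 = 0.33·500^α.
Equating: 137^α = 0.33·500^α, i.e. 0.2740^α = 0.33.
α = ln(0.33) / ln(137/500) = -1.1086626/-1.2946272 ≈ 0.8564.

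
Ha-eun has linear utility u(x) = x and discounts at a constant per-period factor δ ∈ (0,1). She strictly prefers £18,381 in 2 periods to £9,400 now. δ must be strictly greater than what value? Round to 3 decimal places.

δ > 0.715

Comparing present values: 9400 < δ^2·18381.
Dividing by 18381: δ^2 > 0.51140. Both sides are positive, so the square root keeps the direction.
δ > (9400/18381)^(1/2) ≈ 0.715.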